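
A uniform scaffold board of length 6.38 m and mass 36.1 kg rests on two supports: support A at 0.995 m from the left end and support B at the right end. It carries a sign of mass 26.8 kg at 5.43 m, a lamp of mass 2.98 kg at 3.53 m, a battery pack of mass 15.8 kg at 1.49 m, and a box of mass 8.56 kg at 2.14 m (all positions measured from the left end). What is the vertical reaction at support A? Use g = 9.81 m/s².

R_A ≈ 479 N

Choose support B as the axis so its reaction then has zero moment arm.
Beam weight: 36.1 × 9.81 = 354.1 N down at 3.19 m → arm 3.19 m, τ = 354.1 × 3.19 = 1130 N·m counterclockwise.
Sign: 26.8 × 9.81 = 262.9 N down at 5.43 m → arm 0.95 m, τ = 262.9 × 0.95 = 249.8 N·m counterclockwise.
Lamp: 2.98 × 9.81 = 29.23 N down at 3.53 m → arm 2.85 m, τ = 29.23 × 2.85 = 83.31 N·m counterclockwise.
Battery pack: 15.8 × 9.81 = 155 N down at 1.49 m → arm 4.89 m, τ = 155 × 4.89 = 757.9 N·m counterclockwise.
Box: 8.56 × 9.81 = 83.97 N down at 2.14 m → arm 4.24 m, τ = 83.97 × 4.24 = 356 N·m counterclockwise.
Net load moment about support B = 2577 N·m counterclockwise.
Reaction R at support A is upward at 0.995 m, arm 5.385 m → moment R × 5.385 clockwise.
Balancing moments: R × 5.385 = 2577, giving R = 479 N.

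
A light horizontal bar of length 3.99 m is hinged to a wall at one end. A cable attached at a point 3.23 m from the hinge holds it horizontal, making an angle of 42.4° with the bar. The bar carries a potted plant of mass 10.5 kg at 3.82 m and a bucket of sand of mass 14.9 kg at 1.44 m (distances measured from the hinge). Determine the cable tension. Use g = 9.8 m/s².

Sum moments about the hinge (the unknown hinge reaction has zero arm there).
Potted plant: 10.5 × 9.8 = 102.9 N down at 3.82 m → arm 3.82 m, τ = 102.9 × 3.82 = 393.1 N·m clockwise.
Bucket of sand: 14.9 × 9.8 = 146 N down at 1.44 m → arm 1.44 m, τ = 146 × 1.44 = 210.2 N·m clockwise.
Total clockwise load moment = 603.3 N·m.
The cable tension T acts at 3.23 m; only its component perpendicular to the bar, T sinθ, produces torque. sin 42.4° = 0.6743.
Στ = 0 ⇒ T × 3.23 × 0.6743 = 603.3 ⇒ T = 603.3 / 2.178 = 277 N.

T ≈ 277 N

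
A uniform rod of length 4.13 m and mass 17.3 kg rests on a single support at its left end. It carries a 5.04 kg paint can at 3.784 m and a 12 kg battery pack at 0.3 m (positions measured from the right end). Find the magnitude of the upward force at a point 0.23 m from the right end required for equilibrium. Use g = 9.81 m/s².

Taking torques about the left end:
Beam weight: 17.3 × 9.81 = 169.7 N down at 2.065 m → arm 2.065 m, τ = 169.7 × 2.065 = 350.4 N·m clockwise.
Paint can: 5.04 × 9.81 = 49.44 N down at 3.784 m → arm 0.346 m, τ = 49.44 × 0.346 = 17.11 N·m clockwise.
Battery pack: 12 × 9.81 = 117.7 N down at 0.3 m → arm 3.83 m, τ = 117.7 × 3.83 = 450.8 N·m clockwise.
Net moment of the loads = 818.3 N·m clockwise.
The upward force F acts at a point 0.23 m from the right end, arm 3.9 m, giving F × 3.9 counterclockwise.
Στ = 0 ⇒ F × 3.9 = 818.3 ⇒ F = 818.3 / 3.9 = 210 N.

F ≈ 210 N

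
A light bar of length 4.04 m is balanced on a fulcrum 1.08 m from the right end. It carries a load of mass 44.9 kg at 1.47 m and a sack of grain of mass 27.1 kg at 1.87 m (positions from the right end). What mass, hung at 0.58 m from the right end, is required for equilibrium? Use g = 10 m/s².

Choose the fulcrum (at 1.08 m from the right end) as the axis so the support reaction has zero arm there.
Load: 44.9 × 10 = 449 N down at 1.47 m → arm 0.39 m, τ = 449 × 0.39 = 175.1 N·m counterclockwise.
Sack of grain: 27.1 × 10 = 271 N down at 1.87 m → arm 0.79 m, τ = 271 × 0.79 = 214.1 N·m counterclockwise.
Net moment of known loads = 389.2 N·m counterclockwise.
An unknown mass m at 0.58 m has arm 0.5 m; its moment is m·g·0.5 clockwise.
Balancing moments: m × 10 × 0.5 = 389.2, giving m = 389.2 / (10 × 0.5) = 77.8 kg.

m ≈ 77.8 kg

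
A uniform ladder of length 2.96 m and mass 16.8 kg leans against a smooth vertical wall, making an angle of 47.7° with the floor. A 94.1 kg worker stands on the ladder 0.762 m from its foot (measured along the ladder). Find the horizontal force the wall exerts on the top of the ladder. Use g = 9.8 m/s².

Take moments about the foot of the ladder.
Ladder weight 16.8×9.8 = 164.6 N acts at 1.48 m along the ladder; its horizontal arm is 1.48·cos47.7° = 0.9961 m → τ = 164 N·m clockwise.
Worker: 94.1×9.8 = 922.2 N at 0.762 m → arm 0.5128 m → τ = 472.9 N·m clockwise.
Wall normal N acts horizontally at the top; its moment arm is the height L sinθ = 2.96·sin47.7° = 2.189 m, counterclockwise.
Στ = 0 ⇒ N × 2.189 = 636.9 ⇒ N = 291 N.

N_wall ≈ 291 N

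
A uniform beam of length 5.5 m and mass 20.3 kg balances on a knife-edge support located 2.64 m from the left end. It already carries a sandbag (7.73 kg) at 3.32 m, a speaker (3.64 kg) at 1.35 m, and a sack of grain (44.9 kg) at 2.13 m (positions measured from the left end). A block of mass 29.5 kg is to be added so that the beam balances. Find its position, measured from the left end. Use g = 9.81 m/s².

Taking torques about the knife-edge support (at 2.64 m from the left end):
Beam weight: 20.3 × 9.81 = 199.1 N down at 2.75 m → arm 0.11 m, τ = 199.1 × 0.11 = 21.9 N·m clockwise.
Sandbag: 7.73 × 9.81 = 75.83 N down at 3.32 m → arm 0.68 m, τ = 75.83 × 0.68 = 51.56 N·m clockwise.
Speaker: 3.64 × 9.81 = 35.71 N down at 1.35 m → arm 1.29 m, τ = 35.71 × 1.29 = 46.07 N·m counterclockwise.
Sack of grain: 44.9 × 9.81 = 440.5 N down at 2.13 m → arm 0.51 m, τ = 440.5 × 0.51 = 224.7 N·m counterclockwise.
Net moment of existing loads = 197.3 N·m counterclockwise.
The block weighs 29.5 × 9.81 = 289.4 N and must supply an equal clockwise moment, so its lever arm about the knife-edge support is 197.3 / 289.4 = 0.682 m.
That puts it at 2.64 + 0.682 = 3.32 m from the left end.

x ≈ 3.32 m from the left end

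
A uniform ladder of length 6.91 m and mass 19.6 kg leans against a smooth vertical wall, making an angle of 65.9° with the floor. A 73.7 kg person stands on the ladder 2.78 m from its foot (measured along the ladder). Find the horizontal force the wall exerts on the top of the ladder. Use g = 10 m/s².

N_wall ≈ 176 N

About the foot of the ladder:
Ladder weight 19.6×10 = 196 N acts at 3.455 m along the ladder; its horizontal arm is 3.455·cos65.9° = 1.411 m → τ = 276.6 N·m clockwise.
Person: 73.7×10 = 737 N at 2.78 m → arm 1.135 m → τ = 836.5 N·m clockwise.
Wall normal N acts horizontally at the top; its moment arm is the height L sinθ = 6.91·sin65.9° = 6.308 m, counterclockwise.
Setting net torque to zero: N × 6.308 = 1113 → N = 176 N.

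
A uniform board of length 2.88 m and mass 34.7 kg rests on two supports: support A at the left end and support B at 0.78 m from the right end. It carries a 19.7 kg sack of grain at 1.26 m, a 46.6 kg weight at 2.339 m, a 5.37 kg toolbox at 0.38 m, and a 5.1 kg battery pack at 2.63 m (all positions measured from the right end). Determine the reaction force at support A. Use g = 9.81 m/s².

Choose support B as the axis so its reaction then has zero moment arm.
Beam weight: 34.7 × 9.81 = 340.4 N down at 1.44 m → arm 0.66 m, τ = 340.4 × 0.66 = 224.7 N·m counterclockwise.
Sack of grain: 19.7 × 9.81 = 193.3 N down at 1.26 m → arm 0.48 m, τ = 193.3 × 0.48 = 92.78 N·m counterclockwise.
Weight: 46.6 × 9.81 = 457.1 N down at 2.339 m → arm 1.559 m, τ = 457.1 × 1.559 = 712.6 N·m counterclockwise.
Toolbox: 5.37 × 9.81 = 52.68 N down at 0.38 m → arm 0.4 m, τ = 52.68 × 0.4 = 21.07 N·m clockwise.
Battery pack: 5.1 × 9.81 = 50.03 N down at 2.63 m → arm 1.85 m, τ = 50.03 × 1.85 = 92.56 N·m counterclockwise.
Net load moment about support B = 1102 N·m counterclockwise.
Reaction R at support A is upward at 2.88 m, arm 2.1 m → moment R × 2.1 clockwise.
For rotational equilibrium, R × 2.1 = 1102, so R = 525 N.

R_A ≈ 525 N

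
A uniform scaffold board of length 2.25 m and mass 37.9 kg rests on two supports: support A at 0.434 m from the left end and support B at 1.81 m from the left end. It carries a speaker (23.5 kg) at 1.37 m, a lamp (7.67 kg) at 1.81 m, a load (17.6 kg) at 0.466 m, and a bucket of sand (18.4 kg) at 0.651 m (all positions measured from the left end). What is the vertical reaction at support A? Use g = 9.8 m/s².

Choose support B as the axis so its reaction then has zero moment arm.
Beam weight: 37.9 × 9.8 = 371.4 N down at 1.125 m → arm 0.685 m, τ = 371.4 × 0.685 = 254.4 N·m counterclockwise.
Speaker: 23.5 × 9.8 = 230.3 N down at 1.37 m → arm 0.44 m, τ = 230.3 × 0.44 = 101.3 N·m counterclockwise.
Lamp: acts at the support B, moment arm 0 → no torque.
Load: 17.6 × 9.8 = 172.5 N down at 0.466 m → arm 1.344 m, τ = 172.5 × 1.344 = 231.8 N·m counterclockwise.
Bucket of sand: 18.4 × 9.8 = 180.3 N down at 0.651 m → arm 1.159 m, τ = 180.3 × 1.159 = 209 N·m counterclockwise.
Net load moment about support B = 796.5 N·m counterclockwise.
Reaction R at support A is upward at 0.434 m, arm 1.376 m → moment R × 1.376 clockwise.
For rotational equilibrium, R × 1.376 = 796.5, so R = 579 N.

R_A ≈ 579 N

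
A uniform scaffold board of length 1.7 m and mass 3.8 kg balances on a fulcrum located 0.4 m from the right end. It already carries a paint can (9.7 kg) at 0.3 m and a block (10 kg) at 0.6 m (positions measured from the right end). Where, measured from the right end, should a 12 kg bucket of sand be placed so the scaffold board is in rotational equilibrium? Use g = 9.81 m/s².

About the fulcrum (at 0.4 m from the right end):
Beam weight: 3.8 × 9.81 = 37.28 N down at 0.85 m → arm 0.45 m, τ = 37.28 × 0.45 = 16.78 N·m counterclockwise.
Paint can: 9.7 × 9.81 = 95.16 N down at 0.3 m → arm 0.1 m, τ = 95.16 × 0.1 = 9.516 N·m clockwise.
Block: 10 × 9.81 = 98.1 N down at 0.6 m → arm 0.2 m, τ = 98.1 × 0.2 = 19.62 N·m counterclockwise.
Net moment of existing loads = 26.88 N·m counterclockwise.
The bucket of sand weighs 12 × 9.81 = 117.7 N and must supply an equal clockwise moment, so its lever arm about the fulcrum is 26.88 / 117.7 = 0.228 m.
That puts it at 0.4 − 0.228 = 0.172 m from the right end.

x ≈ 0.172 m from the right end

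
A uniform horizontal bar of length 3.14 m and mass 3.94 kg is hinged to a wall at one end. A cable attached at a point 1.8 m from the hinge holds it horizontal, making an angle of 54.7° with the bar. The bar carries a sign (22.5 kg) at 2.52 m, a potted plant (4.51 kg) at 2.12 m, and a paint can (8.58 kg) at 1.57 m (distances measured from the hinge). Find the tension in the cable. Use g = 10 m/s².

Sum moments about the hinge (the unknown hinge reaction has zero arm there).
Beam weight: 3.94 × 10 = 39.4 N down at 1.57 m → arm 1.57 m, τ = 39.4 × 1.57 = 61.86 N·m clockwise.
Sign: 22.5 × 10 = 225 N down at 2.52 m → arm 2.52 m, τ = 225 × 2.52 = 567 N·m clockwise.
Potted plant: 4.51 × 10 = 45.1 N down at 2.12 m → arm 2.12 m, τ = 45.1 × 2.12 = 95.61 N·m clockwise.
Paint can: 8.58 × 10 = 85.8 N down at 1.57 m → arm 1.57 m, τ = 85.8 × 1.57 = 134.7 N·m clockwise.
Total clockwise load moment = 859.2 N·m.
The cable tension T acts at 1.8 m; only its component perpendicular to the bar, T sinθ, produces torque. sin 54.7° = 0.8161.
Στ = 0 ⇒ T × 1.8 × 0.8161 = 859.2 ⇒ T = 859.2 / 1.469 = 585 N.

T ≈ 585 N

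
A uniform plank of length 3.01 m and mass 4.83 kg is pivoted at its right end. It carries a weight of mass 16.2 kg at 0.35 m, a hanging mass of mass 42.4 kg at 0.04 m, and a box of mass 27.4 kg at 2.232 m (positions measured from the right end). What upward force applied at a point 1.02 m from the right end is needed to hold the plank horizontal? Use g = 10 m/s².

Choose the right end as the axis so the unknown pivot reaction has zero arm there.
Beam weight: 4.83 × 10 = 48.3 N down at 1.505 m → arm 1.505 m, τ = 48.3 × 1.505 = 72.69 N·m counterclockwise.
Weight: 16.2 × 10 = 162 N down at 0.35 m → arm 0.35 m, τ = 162 × 0.35 = 56.7 N·m counterclockwise.
Hanging mass: 42.4 × 10 = 424 N down at 0.04 m → arm 0.04 m, τ = 424 × 0.04 = 16.96 N·m counterclockwise.
Box: 27.4 × 10 = 274 N down at 2.232 m → arm 2.232 m, τ = 274 × 2.232 = 611.6 N·m counterclockwise.
Net moment of the loads = 758 N·m counterclockwise.
The upward force F acts at a point 1.02 m from the right end, arm 1.02 m, giving F × 1.02 clockwise.
For rotational equilibrium, F × 1.02 = 758, so F = 758 / 1.02 = 743 N.

F ≈ 743 N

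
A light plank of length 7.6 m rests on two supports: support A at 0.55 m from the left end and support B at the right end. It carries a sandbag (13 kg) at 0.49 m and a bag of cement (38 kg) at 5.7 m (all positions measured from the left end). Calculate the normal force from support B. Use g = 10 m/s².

About support A:
Sandbag: 13 × 10 = 130 N down at 0.49 m → arm 0.06 m, τ = 130 × 0.06 = 7.8 N·m counterclockwise.
Bag of cement: 38 × 10 = 380 N down at 5.7 m → arm 5.15 m, τ = 380 × 5.15 = 1957 N·m clockwise.
Net load moment about support A = 1949 N·m clockwise.
Reaction R at support B is upward at 7.6 m, arm 7.05 m → moment R × 7.05 counterclockwise.
For rotational equilibrium, R × 7.05 = 1949, so R = 276 N.

R_B ≈ 276 N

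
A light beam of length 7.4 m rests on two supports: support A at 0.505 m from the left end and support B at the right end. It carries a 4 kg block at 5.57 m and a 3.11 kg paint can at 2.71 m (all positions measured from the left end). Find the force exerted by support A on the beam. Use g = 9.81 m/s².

About support B:
Block: 4 × 9.81 = 39.24 N down at 5.57 m → arm 1.83 m, τ = 39.24 × 1.83 = 71.81 N·m counterclockwise.
Paint can: 3.11 × 9.81 = 30.51 N down at 2.71 m → arm 4.69 m, τ = 30.51 × 4.69 = 143.1 N·m counterclockwise.
Net load moment about support B = 214.9 N·m counterclockwise.
Reaction R at support A is upward at 0.505 m, arm 6.895 m → moment R × 6.895 clockwise.
Setting net torque to zero: R × 6.895 = 214.9 → R = 31.2 N.

R_A ≈ 31.2 N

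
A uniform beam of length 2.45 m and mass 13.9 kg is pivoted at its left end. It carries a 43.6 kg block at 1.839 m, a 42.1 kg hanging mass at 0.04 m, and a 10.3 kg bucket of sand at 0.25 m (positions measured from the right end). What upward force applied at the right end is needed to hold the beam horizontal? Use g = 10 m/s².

F ≈ 685 N

About the left end:
Beam weight: 13.9 × 10 = 139 N down at 1.225 m → arm 1.225 m, τ = 139 × 1.225 = 170.3 N·m clockwise.
Block: 43.6 × 10 = 436 N down at 1.839 m → arm 0.611 m, τ = 436 × 0.611 = 266.4 N·m clockwise.
Hanging mass: 42.1 × 10 = 421 N down at 0.04 m → arm 2.41 m, τ = 421 × 2.41 = 1015 N·m clockwise.
Bucket of sand: 10.3 × 10 = 103 N down at 0.25 m → arm 2.2 m, τ = 103 × 2.2 = 226.6 N·m clockwise.
Net moment of the loads = 1678 N·m clockwise.
The upward force F acts at the right end, arm 2.45 m, giving F × 2.45 counterclockwise.
Στ = 0 ⇒ F × 2.45 = 1678 ⇒ F = 1678 / 2.45 = 685 N.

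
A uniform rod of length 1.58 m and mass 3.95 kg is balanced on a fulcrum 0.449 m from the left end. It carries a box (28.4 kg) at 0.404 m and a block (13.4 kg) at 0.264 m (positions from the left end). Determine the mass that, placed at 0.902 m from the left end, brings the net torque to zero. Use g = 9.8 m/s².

About the fulcrum (at 0.449 m from the left end):
Beam weight: 3.95 × 9.8 = 38.71 N down at 0.79 m → arm 0.341 m, τ = 38.71 × 0.341 = 13.2 N·m clockwise.
Box: 28.4 × 9.8 = 278.3 N down at 0.404 m → arm 0.045 m, τ = 278.3 × 0.045 = 12.52 N·m counterclockwise.
Block: 13.4 × 9.8 = 131.3 N down at 0.264 m → arm 0.185 m, τ = 131.3 × 0.185 = 24.29 N·m counterclockwise.
Net moment of known loads = 23.61 N·m counterclockwise.
An unknown mass m at 0.902 m has arm 0.453 m; its moment is m·g·0.453 clockwise.
For rotational equilibrium, m × 9.8 × 0.453 = 23.61, so m = 23.61 / (9.8 × 0.453) = 5.32 kg.

m ≈ 5.32 kg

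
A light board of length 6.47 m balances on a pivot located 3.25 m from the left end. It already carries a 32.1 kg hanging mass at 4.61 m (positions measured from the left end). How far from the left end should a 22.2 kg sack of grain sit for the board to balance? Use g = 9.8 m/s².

x ≈ 1.28 m from the left end

Taking torques about the pivot (at 3.25 m from the left end):
Hanging mass: 32.1 × 9.8 = 314.6 N down at 4.61 m → arm 1.36 m, τ = 314.6 × 1.36 = 427.9 N·m clockwise.
Net moment of existing loads = 427.9 N·m clockwise.
The sack of grain weighs 22.2 × 9.8 = 217.6 N and must supply an equal counterclockwise moment, so its lever arm about the pivot is 427.9 / 217.6 = 1.97 m.
That puts it at 3.25 − 1.97 = 1.28 m from the left end.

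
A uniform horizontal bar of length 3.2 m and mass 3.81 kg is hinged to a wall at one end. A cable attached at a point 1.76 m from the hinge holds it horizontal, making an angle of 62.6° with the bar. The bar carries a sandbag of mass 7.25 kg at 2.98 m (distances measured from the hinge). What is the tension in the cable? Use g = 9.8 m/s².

T ≈ 174 N

About the hinge:
Beam weight: 3.81 × 9.8 = 37.34 N down at 1.6 m → arm 1.6 m, τ = 37.34 × 1.6 = 59.74 N·m clockwise.
Sandbag: 7.25 × 9.8 = 71.05 N down at 2.98 m → arm 2.98 m, τ = 71.05 × 2.98 = 211.7 N·m clockwise.
Total clockwise load moment = 271.4 N·m.
The cable tension T acts at 1.76 m; only its component perpendicular to the bar, T sinθ, produces torque. sin 62.6° = 0.8878.
Balancing moments: T × 1.76 × 0.8878 = 271.4, giving T = 271.4 / 1.563 = 174 N.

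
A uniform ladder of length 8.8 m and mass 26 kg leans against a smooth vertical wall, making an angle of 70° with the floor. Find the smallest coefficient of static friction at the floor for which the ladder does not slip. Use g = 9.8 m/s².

μ_min ≈ 0.182

Taking torques about the foot of the ladder:
Ladder weight 26×9.8 = 254.8 N acts at 4.4 m along the ladder; its horizontal arm is 4.4·cos70° = 1.505 m → τ = 383.5 N·m clockwise.
Wall normal N acts horizontally at the top; its moment arm is the height L sinθ = 8.8·sin70° = 8.269 m, counterclockwise.
Balancing moments: N × 8.269 = 383.5, giving N = 46.38 N.
ΣFx = 0 ⇒ f = N_wall = 46.38 N. ΣFy = 0 ⇒ N_floor = 254.8 N.
μ_min = f / N_floor = 46.38 / 254.8 = 0.182.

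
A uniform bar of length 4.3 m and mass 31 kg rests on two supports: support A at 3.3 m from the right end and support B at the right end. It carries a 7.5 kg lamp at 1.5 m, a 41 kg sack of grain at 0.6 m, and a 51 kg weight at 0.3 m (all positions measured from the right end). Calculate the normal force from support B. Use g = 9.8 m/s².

R_B ≈ 929 N

About support A:
Beam weight: 31 × 9.8 = 303.8 N down at 2.15 m → arm 1.15 m, τ = 303.8 × 1.15 = 349.4 N·m clockwise.
Lamp: 7.5 × 9.8 = 73.5 N down at 1.5 m → arm 1.8 m, τ = 73.5 × 1.8 = 132.3 N·m clockwise.
Sack of grain: 41 × 9.8 = 401.8 N down at 0.6 m → arm 2.7 m, τ = 401.8 × 2.7 = 1085 N·m clockwise.
Weight: 51 × 9.8 = 499.8 N down at 0.3 m → arm 3 m, τ = 499.8 × 3 = 1499 N·m clockwise.
Net load moment about support A = 3066 N·m clockwise.
Reaction R at support B is upward at 0 m, arm 3.3 m → moment R × 3.3 counterclockwise.
Στ = 0 ⇒ R × 3.3 = 3066 ⇒ R = 929 N.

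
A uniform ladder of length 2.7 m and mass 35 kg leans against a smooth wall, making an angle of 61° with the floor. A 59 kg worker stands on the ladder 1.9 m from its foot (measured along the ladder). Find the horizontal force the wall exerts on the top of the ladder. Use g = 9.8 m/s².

N_wall ≈ 321 N

Take moments about the foot of the ladder.
Ladder weight 35×9.8 = 343 N acts at 1.35 m along the ladder; its horizontal arm is 1.35·cos61° = 0.6545 m → τ = 224.5 N·m clockwise.
Worker: 59×9.8 = 578.2 N at 1.9 m → arm 0.9211 m → τ = 532.6 N·m clockwise.
Wall normal N acts horizontally at the top; its moment arm is the height L sinθ = 2.7·sin61° = 2.361 m, counterclockwise.
Balancing moments: N × 2.361 = 757.1, giving N = 321 N.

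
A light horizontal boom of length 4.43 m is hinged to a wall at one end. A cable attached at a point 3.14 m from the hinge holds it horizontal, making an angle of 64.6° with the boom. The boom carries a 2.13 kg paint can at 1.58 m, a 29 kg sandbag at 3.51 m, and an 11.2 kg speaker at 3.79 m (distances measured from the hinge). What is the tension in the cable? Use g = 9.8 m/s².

T ≈ 510 N

Taking torques about the hinge:
Paint can: 2.13 × 9.8 = 20.87 N down at 1.58 m → arm 1.58 m, τ = 20.87 × 1.58 = 32.97 N·m clockwise.
Sandbag: 29 × 9.8 = 284.2 N down at 3.51 m → arm 3.51 m, τ = 284.2 × 3.51 = 997.5 N·m clockwise.
Speaker: 11.2 × 9.8 = 109.8 N down at 3.79 m → arm 3.79 m, τ = 109.8 × 3.79 = 416.1 N·m clockwise.
Total clockwise load moment = 1447 N·m.
The cable tension T acts at 3.14 m; only its component perpendicular to the boom, T sinθ, produces torque. sin 64.6° = 0.9033.
Setting net torque to zero: T × 3.14 × 0.9033 = 1447 → T = 1447 / 2.836 = 510 N.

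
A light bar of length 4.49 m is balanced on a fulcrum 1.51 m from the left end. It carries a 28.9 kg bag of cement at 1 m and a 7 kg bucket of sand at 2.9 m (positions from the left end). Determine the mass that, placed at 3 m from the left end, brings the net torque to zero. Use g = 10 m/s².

Sum moments about the fulcrum (at 1.51 m from the left end) (the support reaction has zero arm there).
Bag of cement: 28.9 × 10 = 289 N down at 1 m → arm 0.51 m, τ = 289 × 0.51 = 147.4 N·m counterclockwise.
Bucket of sand: 7 × 10 = 70 N down at 2.9 m → arm 1.39 m, τ = 70 × 1.39 = 97.3 N·m clockwise.
Net moment of known loads = 50.1 N·m counterclockwise.
An unknown mass m at 3 m has arm 1.49 m; its moment is m·g·1.49 clockwise.
Setting net torque to zero: m × 10 × 1.49 = 50.1 → m = 50.1 / (10 × 1.49) = 3.36 kg.

m ≈ 3.36 kg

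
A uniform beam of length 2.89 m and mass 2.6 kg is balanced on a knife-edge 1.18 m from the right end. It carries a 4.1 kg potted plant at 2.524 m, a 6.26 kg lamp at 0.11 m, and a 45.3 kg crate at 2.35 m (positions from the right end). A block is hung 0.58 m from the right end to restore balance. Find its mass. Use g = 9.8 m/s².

Choose the knife-edge (at 1.18 m from the right end) as the axis so the support reaction has zero arm there.
Beam weight: 2.6 × 9.8 = 25.48 N down at 1.445 m → arm 0.265 m, τ = 25.48 × 0.265 = 6.752 N·m counterclockwise.
Potted plant: 4.1 × 9.8 = 40.18 N down at 2.524 m → arm 1.344 m, τ = 40.18 × 1.344 = 54 N·m counterclockwise.
Lamp: 6.26 × 9.8 = 61.35 N down at 0.11 m → arm 1.07 m, τ = 61.35 × 1.07 = 65.64 N·m clockwise.
Crate: 45.3 × 9.8 = 443.9 N down at 2.35 m → arm 1.17 m, τ = 443.9 × 1.17 = 519.4 N·m counterclockwise.
Net moment of known loads = 514.5 N·m counterclockwise.
An unknown mass m at 0.58 m has arm 0.6 m; its moment is m·g·0.6 clockwise.
Στ = 0 ⇒ m × 9.8 × 0.6 = 514.5 ⇒ m = 514.5 / (9.8 × 0.6) = 87.5 kg.

m ≈ 87.5 kg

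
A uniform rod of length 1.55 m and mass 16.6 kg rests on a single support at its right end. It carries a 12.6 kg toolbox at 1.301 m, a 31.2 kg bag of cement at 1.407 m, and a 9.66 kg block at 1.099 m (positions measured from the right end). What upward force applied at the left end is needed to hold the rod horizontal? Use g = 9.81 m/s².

F ≈ 530 N

Choose the right end as the axis so the unknown pivot reaction has zero arm there.
Beam weight: 16.6 × 9.81 = 162.8 N down at 0.775 m → arm 0.775 m, τ = 162.8 × 0.775 = 126.2 N·m counterclockwise.
Toolbox: 12.6 × 9.81 = 123.6 N down at 1.301 m → arm 1.301 m, τ = 123.6 × 1.301 = 160.8 N·m counterclockwise.
Bag of cement: 31.2 × 9.81 = 306.1 N down at 1.407 m → arm 1.407 m, τ = 306.1 × 1.407 = 430.7 N·m counterclockwise.
Block: 9.66 × 9.81 = 94.76 N down at 1.099 m → arm 1.099 m, τ = 94.76 × 1.099 = 104.1 N·m counterclockwise.
Net moment of the loads = 821.8 N·m counterclockwise.
The upward force F acts at the left end, arm 1.55 m, giving F × 1.55 clockwise.
Στ = 0 ⇒ F × 1.55 = 821.8 ⇒ F = 821.8 / 1.55 = 530 N.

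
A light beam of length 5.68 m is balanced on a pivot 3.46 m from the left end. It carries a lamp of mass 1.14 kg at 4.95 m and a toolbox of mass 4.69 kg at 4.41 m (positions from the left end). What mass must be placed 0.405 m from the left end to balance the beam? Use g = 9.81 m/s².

m ≈ 2.01 kg

About the pivot (at 3.46 m from the left end):
Lamp: 1.14 × 9.81 = 11.18 N down at 4.95 m → arm 1.49 m, τ = 11.18 × 1.49 = 16.66 N·m clockwise.
Toolbox: 4.69 × 9.81 = 46.01 N down at 4.41 m → arm 0.95 m, τ = 46.01 × 0.95 = 43.71 N·m clockwise.
Net moment of known loads = 60.37 N·m clockwise.
An unknown mass m at 0.405 m has arm 3.055 m; its moment is m·g·3.055 counterclockwise.
Στ = 0 ⇒ m × 9.81 × 3.055 = 60.37 ⇒ m = 60.37 / (9.81 × 3.055) = 2.01 kg.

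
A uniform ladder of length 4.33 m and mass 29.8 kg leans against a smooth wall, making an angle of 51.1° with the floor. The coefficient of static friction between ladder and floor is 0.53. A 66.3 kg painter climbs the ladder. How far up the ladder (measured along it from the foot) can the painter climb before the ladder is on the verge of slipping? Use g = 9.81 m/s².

d ≈ 3.15 m

Sum moments about the foot of the ladder (the floor normal and friction both act there and drop out).
Ladder weight 29.8×9.81 = 292.3 N acts at 2.165 m along the ladder; its horizontal arm is 2.165·cos51.1° = 1.36 m → τ = 397.5 N·m clockwise.
Painter weight 66.3×9.81 = 650.4 N at distance d → arm d·cos51.1° → τ = 650.4·d·0.628 clockwise.
Wall normal N at the top has arm L sinθ = 3.37 m counterclockwise, so Στ = 0 gives N·3.37 = 397.5 + 408.5·d.
ΣFy = 0 ⇒ N_floor = 942.7 N, so the maximum friction is μ_s·N_floor = 0.53×942.7 = 499.6 N. ΣFx = 0 ⇒ N_wall = f, so at the slipping point N = 499.6 N.
Substituting: 499.6×3.37 = 397.5 + 408.5·d ⇒ d = (1684 − 397.5) / 408.5 = 3.15 m.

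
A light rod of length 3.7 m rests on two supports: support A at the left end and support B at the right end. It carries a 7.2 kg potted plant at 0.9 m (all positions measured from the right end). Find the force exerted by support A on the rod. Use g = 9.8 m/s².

R_A ≈ 17.2 N

Taking torques about support B:
Potted plant: 7.2 × 9.8 = 70.56 N down at 0.9 m → arm 0.9 m, τ = 70.56 × 0.9 = 63.5 N·m counterclockwise.
Net load moment about support B = 63.5 N·m counterclockwise.
Reaction R at support A is upward at 3.7 m, arm 3.7 m → moment R × 3.7 clockwise.
For rotational equilibrium, R × 3.7 = 63.5, so R = 17.2 N.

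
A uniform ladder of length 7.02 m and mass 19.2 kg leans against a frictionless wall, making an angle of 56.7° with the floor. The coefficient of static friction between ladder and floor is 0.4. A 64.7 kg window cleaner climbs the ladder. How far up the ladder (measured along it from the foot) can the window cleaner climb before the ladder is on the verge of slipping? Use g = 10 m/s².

d ≈ 4.5 m

About the foot of the ladder:
Ladder weight 19.2×10 = 192 N acts at 3.51 m along the ladder; its horizontal arm is 3.51·cos56.7° = 1.927 m → τ = 370 N·m clockwise.
Window cleaner weight 64.7×10 = 647 N at distance d → arm d·cos56.7° → τ = 647·d·0.549 clockwise.
Wall normal N at the top has arm L sinθ = 5.867 m counterclockwise, so Στ = 0 gives N·5.867 = 370 + 355.2·d.
ΣFy = 0 ⇒ N_floor = 839 N, so the maximum friction is μ_s·N_floor = 0.4×839 = 335.6 N. ΣFx = 0 ⇒ N_wall = f, so at the slipping point N = 335.6 N.
Substituting: 335.6×5.867 = 370 + 355.2·d ⇒ d = (1969 − 370) / 355.2 = 4.5 m.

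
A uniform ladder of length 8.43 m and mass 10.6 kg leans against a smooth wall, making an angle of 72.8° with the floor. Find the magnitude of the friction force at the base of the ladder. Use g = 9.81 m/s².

Sum moments about the foot of the ladder (the floor normal and friction both act there and drop out).
Ladder weight 10.6×9.81 = 104 N acts at 4.215 m along the ladder; its horizontal arm is 4.215·cos72.8° = 1.246 m → τ = 129.6 N·m clockwise.
Wall normal N acts horizontally at the top; its moment arm is the height L sinθ = 8.43·sin72.8° = 8.053 m, counterclockwise.
Setting net torque to zero: N × 8.053 = 129.6 → N = 16.1 N.
ΣFx = 0: friction at the foot balances the wall's push, so f = N_wall = 16.1 N.

f ≈ 16.1 N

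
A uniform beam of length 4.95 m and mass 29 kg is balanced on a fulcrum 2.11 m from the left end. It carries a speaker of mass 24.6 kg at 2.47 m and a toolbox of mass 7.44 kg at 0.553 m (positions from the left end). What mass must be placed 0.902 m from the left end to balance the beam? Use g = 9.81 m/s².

Sum moments about the fulcrum (at 2.11 m from the left end) (the support reaction has zero arm there).
Beam weight: 29 × 9.81 = 284.5 N down at 2.475 m → arm 0.365 m, τ = 284.5 × 0.365 = 103.8 N·m clockwise.
Speaker: 24.6 × 9.81 = 241.3 N down at 2.47 m → arm 0.36 m, τ = 241.3 × 0.36 = 86.87 N·m clockwise.
Toolbox: 7.44 × 9.81 = 72.99 N down at 0.553 m → arm 1.557 m, τ = 72.99 × 1.557 = 113.6 N·m counterclockwise.
Net moment of known loads = 77.07 N·m clockwise.
An unknown mass m at 0.902 m has arm 1.208 m; its moment is m·g·1.208 counterclockwise.
Στ = 0 ⇒ m × 9.81 × 1.208 = 77.07 ⇒ m = 77.07 / (9.81 × 1.208) = 6.5 kg.

m ≈ 6.5 kg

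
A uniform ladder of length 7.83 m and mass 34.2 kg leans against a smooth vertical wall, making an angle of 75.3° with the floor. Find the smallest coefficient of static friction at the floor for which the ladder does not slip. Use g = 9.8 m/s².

μ_min ≈ 0.131

About the foot of the ladder:
Ladder weight 34.2×9.8 = 335.2 N acts at 3.915 m along the ladder; its horizontal arm is 3.915·cos75.3° = 0.9935 m → τ = 333 N·m clockwise.
Wall normal N acts horizontally at the top; its moment arm is the height L sinθ = 7.83·sin75.3° = 7.574 m, counterclockwise.
Στ = 0 ⇒ N × 7.574 = 333 ⇒ N = 43.97 N.
ΣFx = 0 ⇒ f = N_wall = 43.97 N. ΣFy = 0 ⇒ N_floor = 335.2 N.
μ_min = f / N_floor = 43.97 / 335.2 = 0.131.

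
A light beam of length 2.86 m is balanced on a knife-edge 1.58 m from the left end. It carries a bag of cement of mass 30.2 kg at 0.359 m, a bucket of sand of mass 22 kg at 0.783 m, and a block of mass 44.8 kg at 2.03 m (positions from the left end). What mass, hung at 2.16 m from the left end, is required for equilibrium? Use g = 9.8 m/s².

Taking torques about the knife-edge (at 1.58 m from the left end):
Bag of cement: 30.2 × 9.8 = 296 N down at 0.359 m → arm 1.221 m, τ = 296 × 1.221 = 361.4 N·m counterclockwise.
Bucket of sand: 22 × 9.8 = 215.6 N down at 0.783 m → arm 0.797 m, τ = 215.6 × 0.797 = 171.8 N·m counterclockwise.
Block: 44.8 × 9.8 = 439 N down at 2.03 m → arm 0.45 m, τ = 439 × 0.45 = 197.6 N·m clockwise.
Net moment of known loads = 335.6 N·m counterclockwise.
An unknown mass m at 2.16 m has arm 0.58 m; its moment is m·g·0.58 clockwise.
For rotational equilibrium, m × 9.8 × 0.58 = 335.6, so m = 335.6 / (9.8 × 0.58) = 59 kg.

m ≈ 59 kg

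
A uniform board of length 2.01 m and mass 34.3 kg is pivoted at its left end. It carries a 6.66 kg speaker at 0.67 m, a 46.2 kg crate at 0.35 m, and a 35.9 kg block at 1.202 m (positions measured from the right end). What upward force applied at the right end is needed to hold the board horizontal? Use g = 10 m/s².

Take moments about the left end.
Beam weight: 34.3 × 10 = 343 N down at 1.005 m → arm 1.005 m, τ = 343 × 1.005 = 344.7 N·m clockwise.
Speaker: 6.66 × 10 = 66.6 N down at 0.67 m → arm 1.34 m, τ = 66.6 × 1.34 = 89.24 N·m clockwise.
Crate: 46.2 × 10 = 462 N down at 0.35 m → arm 1.66 m, τ = 462 × 1.66 = 766.9 N·m clockwise.
Block: 35.9 × 10 = 359 N down at 1.202 m → arm 0.808 m, τ = 359 × 0.808 = 290.1 N·m clockwise.
Net moment of the loads = 1491 N·m clockwise.
The upward force F acts at the right end, arm 2.01 m, giving F × 2.01 counterclockwise.
Balancing moments: F × 2.01 = 1491, giving F = 1491 / 2.01 = 742 N.

F ≈ 742 N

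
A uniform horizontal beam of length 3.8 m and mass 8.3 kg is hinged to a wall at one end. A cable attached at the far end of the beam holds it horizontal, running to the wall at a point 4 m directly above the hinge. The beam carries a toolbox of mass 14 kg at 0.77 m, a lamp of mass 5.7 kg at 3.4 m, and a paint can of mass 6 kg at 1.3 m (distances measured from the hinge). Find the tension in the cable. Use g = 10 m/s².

Choose the hinge as the axis so the unknown hinge reaction has zero arm there.
Beam weight: 8.3 × 10 = 83 N down at 1.9 m → arm 1.9 m, τ = 83 × 1.9 = 157.7 N·m clockwise.
Toolbox: 14 × 10 = 140 N down at 0.77 m → arm 0.77 m, τ = 140 × 0.77 = 107.8 N·m clockwise.
Lamp: 5.7 × 10 = 57 N down at 3.4 m → arm 3.4 m, τ = 57 × 3.4 = 193.8 N·m clockwise.
Paint can: 6 × 10 = 60 N down at 1.3 m → arm 1.3 m, τ = 60 × 1.3 = 78 N·m clockwise.
Total clockwise load moment = 537.3 N·m.
The cable tension T acts at 3.8 m; only its component perpendicular to the beam, T sinθ, produces torque. sinθ = h/√(h²+d²) = 4/√(4²+3.8²) = 0.725.
Setting net torque to zero: T × 3.8 × 0.725 = 537.3 → T = 537.3 / 2.755 = 195 N.

T ≈ 195 N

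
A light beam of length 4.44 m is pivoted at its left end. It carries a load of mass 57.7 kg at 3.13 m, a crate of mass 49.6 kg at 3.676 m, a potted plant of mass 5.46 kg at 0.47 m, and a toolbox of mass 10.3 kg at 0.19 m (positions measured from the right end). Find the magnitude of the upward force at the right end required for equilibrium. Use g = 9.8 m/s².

Taking torques about the left end:
Load: 57.7 × 9.8 = 565.5 N down at 3.13 m → arm 1.31 m, τ = 565.5 × 1.31 = 740.8 N·m clockwise.
Crate: 49.6 × 9.8 = 486.1 N down at 3.676 m → arm 0.764 m, τ = 486.1 × 0.764 = 371.4 N·m clockwise.
Potted plant: 5.46 × 9.8 = 53.51 N down at 0.47 m → arm 3.97 m, τ = 53.51 × 3.97 = 212.4 N·m clockwise.
Toolbox: 10.3 × 9.8 = 100.9 N down at 0.19 m → arm 4.25 m, τ = 100.9 × 4.25 = 428.8 N·m clockwise.
Net moment of the loads = 1753 N·m clockwise.
The upward force F acts at the right end, arm 4.44 m, giving F × 4.44 counterclockwise.
Balancing moments: F × 4.44 = 1753, giving F = 1753 / 4.44 = 395 N.

F ≈ 395 N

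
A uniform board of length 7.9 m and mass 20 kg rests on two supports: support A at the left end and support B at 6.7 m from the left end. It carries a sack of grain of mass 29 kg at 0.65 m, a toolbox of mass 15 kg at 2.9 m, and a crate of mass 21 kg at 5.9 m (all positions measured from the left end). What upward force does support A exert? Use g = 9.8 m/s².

Choose support B as the axis so its reaction then has zero moment arm.
Beam weight: 20 × 9.8 = 196 N down at 3.95 m → arm 2.75 m, τ = 196 × 2.75 = 539 N·m counterclockwise.
Sack of grain: 29 × 9.8 = 284.2 N down at 0.65 m → arm 6.05 m, τ = 284.2 × 6.05 = 1719 N·m counterclockwise.
Toolbox: 15 × 9.8 = 147 N down at 2.9 m → arm 3.8 m, τ = 147 × 3.8 = 558.6 N·m counterclockwise.
Crate: 21 × 9.8 = 205.8 N down at 5.9 m → arm 0.8 m, τ = 205.8 × 0.8 = 164.6 N·m counterclockwise.
Net load moment about support B = 2981 N·m counterclockwise.
Reaction R at support A is upward at 0 m, arm 6.7 m → moment R × 6.7 clockwise.
Balancing moments: R × 6.7 = 2981, giving R = 445 N.

R_A ≈ 445 N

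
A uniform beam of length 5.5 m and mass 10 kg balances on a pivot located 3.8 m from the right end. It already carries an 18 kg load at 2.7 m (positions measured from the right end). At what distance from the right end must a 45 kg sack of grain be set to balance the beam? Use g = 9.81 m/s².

x ≈ 4.47 m from the right end

Taking torques about the pivot (at 3.8 m from the right end):
Beam weight: 10 × 9.81 = 98.1 N down at 2.75 m → arm 1.05 m, τ = 98.1 × 1.05 = 103 N·m clockwise.
Load: 18 × 9.81 = 176.6 N down at 2.7 m → arm 1.1 m, τ = 176.6 × 1.1 = 194.3 N·m clockwise.
Net moment of existing loads = 297.3 N·m clockwise.
The sack of grain weighs 45 × 9.81 = 441.5 N and must supply an equal counterclockwise moment, so its lever arm about the pivot is 297.3 / 441.5 = 0.673 m.
That puts it at 3.8 + 0.673 = 4.47 m from the right end.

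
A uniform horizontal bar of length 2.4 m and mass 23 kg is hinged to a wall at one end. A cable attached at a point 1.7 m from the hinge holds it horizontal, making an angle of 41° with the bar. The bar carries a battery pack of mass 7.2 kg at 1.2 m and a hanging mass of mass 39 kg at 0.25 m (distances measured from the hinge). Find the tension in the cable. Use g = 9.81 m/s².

T ≈ 405 N

Choose the hinge as the axis so the unknown hinge reaction has zero arm there.
Beam weight: 23 × 9.81 = 225.6 N down at 1.2 m → arm 1.2 m, τ = 225.6 × 1.2 = 270.7 N·m clockwise.
Battery pack: 7.2 × 9.81 = 70.63 N down at 1.2 m → arm 1.2 m, τ = 70.63 × 1.2 = 84.76 N·m clockwise.
Hanging mass: 39 × 9.81 = 382.6 N down at 0.25 m → arm 0.25 m, τ = 382.6 × 0.25 = 95.65 N·m clockwise.
Total clockwise load moment = 451.1 N·m.
The cable tension T acts at 1.7 m; only its component perpendicular to the bar, T sinθ, produces torque. sin 41° = 0.6561.
Στ = 0 ⇒ T × 1.7 × 0.6561 = 451.1 ⇒ T = 451.1 / 1.115 = 405 N.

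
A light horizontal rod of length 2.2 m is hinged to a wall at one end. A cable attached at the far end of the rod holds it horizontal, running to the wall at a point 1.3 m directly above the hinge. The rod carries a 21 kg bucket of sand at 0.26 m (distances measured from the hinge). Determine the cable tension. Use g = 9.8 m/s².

Sum moments about the hinge (the unknown hinge reaction has zero arm there).
Bucket of sand: 21 × 9.8 = 205.8 N down at 0.26 m → arm 0.26 m, τ = 205.8 × 0.26 = 53.51 N·m clockwise.
Total clockwise load moment = 53.51 N·m.
The cable tension T acts at 2.2 m; only its component perpendicular to the rod, T sinθ, produces torque. sinθ = h/√(h²+d²) = 1.3/√(1.3²+2.2²) = 0.5087.
Στ = 0 ⇒ T × 2.2 × 0.5087 = 53.51 ⇒ T = 53.51 / 1.119 = 47.8 N.

T ≈ 47.8 N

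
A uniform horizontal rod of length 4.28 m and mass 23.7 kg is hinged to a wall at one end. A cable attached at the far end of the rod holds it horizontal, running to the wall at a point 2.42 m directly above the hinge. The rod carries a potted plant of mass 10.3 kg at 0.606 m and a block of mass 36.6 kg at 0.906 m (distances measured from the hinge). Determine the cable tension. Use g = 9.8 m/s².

Take moments about the hinge.
Beam weight: 23.7 × 9.8 = 232.3 N down at 2.14 m → arm 2.14 m, τ = 232.3 × 2.14 = 497.1 N·m clockwise.
Potted plant: 10.3 × 9.8 = 100.9 N down at 0.606 m → arm 0.606 m, τ = 100.9 × 0.606 = 61.15 N·m clockwise.
Block: 36.6 × 9.8 = 358.7 N down at 0.906 m → arm 0.906 m, τ = 358.7 × 0.906 = 325 N·m clockwise.
Total clockwise load moment = 883.2 N·m.
The cable tension T acts at 4.28 m; only its component perpendicular to the rod, T sinθ, produces torque. sinθ = h/√(h²+d²) = 2.42/√(2.42²+4.28²) = 0.4922.
For rotational equilibrium, T × 4.28 × 0.4922 = 883.2, so T = 883.2 / 2.107 = 419 N.

T ≈ 419 N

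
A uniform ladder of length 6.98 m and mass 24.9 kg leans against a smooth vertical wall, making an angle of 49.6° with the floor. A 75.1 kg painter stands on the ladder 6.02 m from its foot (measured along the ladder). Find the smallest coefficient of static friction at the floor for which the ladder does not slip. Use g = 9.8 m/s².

μ_min ≈ 0.657

Taking torques about the foot of the ladder:
Ladder weight 24.9×9.8 = 244 N acts at 3.49 m along the ladder; its horizontal arm is 3.49·cos49.6° = 2.262 m → τ = 551.9 N·m clockwise.
Painter: 75.1×9.8 = 736 N at 6.02 m → arm 3.902 m → τ = 2872 N·m clockwise.
Wall normal N acts horizontally at the top; its moment arm is the height L sinθ = 6.98·sin49.6° = 5.316 m, counterclockwise.
Setting net torque to zero: N × 5.316 = 3424 → N = 644.1 N.
ΣFx = 0 ⇒ f = N_wall = 644.1 N. ΣFy = 0 ⇒ N_floor = 980 N.
μ_min = f / N_floor = 644.1 / 980 = 0.657.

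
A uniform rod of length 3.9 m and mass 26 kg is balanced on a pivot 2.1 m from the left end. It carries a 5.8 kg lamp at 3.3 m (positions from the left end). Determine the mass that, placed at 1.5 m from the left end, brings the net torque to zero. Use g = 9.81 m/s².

m ≈ 5.1 kg

Take moments about the pivot (at 2.1 m from the left end).
Beam weight: 26 × 9.81 = 255.1 N down at 1.95 m → arm 0.15 m, τ = 255.1 × 0.15 = 38.27 N·m counterclockwise.
Lamp: 5.8 × 9.81 = 56.9 N down at 3.3 m → arm 1.2 m, τ = 56.9 × 1.2 = 68.28 N·m clockwise.
Net moment of known loads = 30.01 N·m clockwise.
An unknown mass m at 1.5 m has arm 0.6 m; its moment is m·g·0.6 counterclockwise.
Balancing moments: m × 9.81 × 0.6 = 30.01, giving m = 30.01 / (9.81 × 0.6) = 5.1 kg.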